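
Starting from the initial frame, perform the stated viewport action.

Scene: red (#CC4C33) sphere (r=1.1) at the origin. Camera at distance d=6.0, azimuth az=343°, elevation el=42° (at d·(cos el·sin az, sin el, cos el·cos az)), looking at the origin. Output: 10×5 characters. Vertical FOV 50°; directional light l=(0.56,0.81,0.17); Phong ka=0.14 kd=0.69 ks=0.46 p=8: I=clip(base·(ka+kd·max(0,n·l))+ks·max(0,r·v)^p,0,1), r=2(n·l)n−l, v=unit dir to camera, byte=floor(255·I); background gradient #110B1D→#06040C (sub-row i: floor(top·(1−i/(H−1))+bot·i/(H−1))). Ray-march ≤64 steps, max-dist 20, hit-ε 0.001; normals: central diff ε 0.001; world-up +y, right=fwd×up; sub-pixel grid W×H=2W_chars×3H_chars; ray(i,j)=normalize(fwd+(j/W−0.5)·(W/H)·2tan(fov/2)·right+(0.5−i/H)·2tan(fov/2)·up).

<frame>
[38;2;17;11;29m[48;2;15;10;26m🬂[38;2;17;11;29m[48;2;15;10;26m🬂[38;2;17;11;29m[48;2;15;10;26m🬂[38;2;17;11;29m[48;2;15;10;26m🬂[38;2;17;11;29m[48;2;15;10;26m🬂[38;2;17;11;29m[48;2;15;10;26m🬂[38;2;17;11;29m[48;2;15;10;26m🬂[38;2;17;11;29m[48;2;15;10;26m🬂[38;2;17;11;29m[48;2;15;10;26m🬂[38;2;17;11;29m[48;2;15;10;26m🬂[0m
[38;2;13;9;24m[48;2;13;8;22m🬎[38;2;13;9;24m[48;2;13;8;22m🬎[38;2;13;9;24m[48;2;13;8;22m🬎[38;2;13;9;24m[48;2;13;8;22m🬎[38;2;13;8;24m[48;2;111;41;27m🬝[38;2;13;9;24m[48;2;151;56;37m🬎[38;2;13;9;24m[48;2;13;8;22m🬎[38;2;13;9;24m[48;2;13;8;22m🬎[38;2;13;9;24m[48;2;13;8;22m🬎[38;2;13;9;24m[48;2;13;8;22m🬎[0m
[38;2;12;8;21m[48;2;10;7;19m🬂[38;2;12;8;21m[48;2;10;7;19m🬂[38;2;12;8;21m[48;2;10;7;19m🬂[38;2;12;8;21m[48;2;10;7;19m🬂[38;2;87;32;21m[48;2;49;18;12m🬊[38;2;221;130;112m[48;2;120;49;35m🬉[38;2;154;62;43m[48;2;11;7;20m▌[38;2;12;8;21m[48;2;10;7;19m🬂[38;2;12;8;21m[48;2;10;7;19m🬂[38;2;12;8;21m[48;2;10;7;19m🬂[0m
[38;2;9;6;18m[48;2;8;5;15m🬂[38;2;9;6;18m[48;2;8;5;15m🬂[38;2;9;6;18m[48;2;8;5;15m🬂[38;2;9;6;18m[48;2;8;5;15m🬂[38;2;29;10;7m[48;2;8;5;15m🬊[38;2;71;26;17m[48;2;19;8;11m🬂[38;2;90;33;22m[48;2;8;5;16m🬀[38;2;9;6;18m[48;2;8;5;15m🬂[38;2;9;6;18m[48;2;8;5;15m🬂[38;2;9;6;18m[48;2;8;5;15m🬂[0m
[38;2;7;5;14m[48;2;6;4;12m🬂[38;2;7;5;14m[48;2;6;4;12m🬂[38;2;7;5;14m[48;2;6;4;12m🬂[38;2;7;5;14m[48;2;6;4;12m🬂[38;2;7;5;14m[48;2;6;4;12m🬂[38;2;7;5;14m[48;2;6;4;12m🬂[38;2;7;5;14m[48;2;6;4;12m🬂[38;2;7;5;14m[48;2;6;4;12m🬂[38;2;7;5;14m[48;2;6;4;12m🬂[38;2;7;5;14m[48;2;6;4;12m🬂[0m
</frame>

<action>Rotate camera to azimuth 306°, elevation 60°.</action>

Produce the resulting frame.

<frame>
[38;2;17;11;29m[48;2;15;10;26m🬂[38;2;17;11;29m[48;2;15;10;26m🬂[38;2;17;11;29m[48;2;15;10;26m🬂[38;2;17;11;29m[48;2;15;10;26m🬂[38;2;17;11;29m[48;2;15;10;26m🬂[38;2;17;11;29m[48;2;15;10;26m🬂[38;2;17;11;29m[48;2;15;10;26m🬂[38;2;17;11;29m[48;2;15;10;26m🬂[38;2;17;11;29m[48;2;15;10;26m🬂[38;2;17;11;29m[48;2;15;10;26m🬂[0m
[38;2;13;9;24m[48;2;13;8;22m🬎[38;2;13;9;24m[48;2;13;8;22m🬎[38;2;13;9;24m[48;2;13;8;22m🬎[38;2;13;9;24m[48;2;13;8;22m🬎[38;2;13;8;24m[48;2;127;47;31m🬝[38;2;13;9;24m[48;2;160;59;40m🬎[38;2;13;9;24m[48;2;13;8;22m🬎[38;2;13;9;24m[48;2;13;8;22m🬎[38;2;13;9;24m[48;2;13;8;22m🬎[38;2;13;9;24m[48;2;13;8;22m🬎[0m
[38;2;12;8;21m[48;2;10;7;19m🬂[38;2;12;8;21m[48;2;10;7;19m🬂[38;2;12;8;21m[48;2;10;7;19m🬂[38;2;12;8;21m[48;2;10;7;19m🬂[38;2;97;36;24m[48;2;55;20;13m🬊[38;2;218;127;109m[48;2;121;52;39m🬂[38;2;140;54;37m[48;2;11;7;20m▌[38;2;12;8;21m[48;2;10;7;19m🬂[38;2;12;8;21m[48;2;10;7;19m🬂[38;2;12;8;21m[48;2;10;7;19m🬂[0m
[38;2;9;6;18m[48;2;8;5;15m🬂[38;2;9;6;18m[48;2;8;5;15m🬂[38;2;9;6;18m[48;2;8;5;15m🬂[38;2;9;6;18m[48;2;8;5;15m🬂[38;2;28;10;7m[48;2;8;5;15m🬊[38;2;60;22;14m[48;2;18;7;11m🬂[38;2;72;26;18m[48;2;8;5;16m🬀[38;2;9;6;18m[48;2;8;5;15m🬂[38;2;9;6;18m[48;2;8;5;15m🬂[38;2;9;6;18m[48;2;8;5;15m🬂[0m
[38;2;7;5;14m[48;2;6;4;12m🬂[38;2;7;5;14m[48;2;6;4;12m🬂[38;2;7;5;14m[48;2;6;4;12m🬂[38;2;7;5;14m[48;2;6;4;12m🬂[38;2;7;5;14m[48;2;6;4;12m🬂[38;2;7;5;14m[48;2;6;4;12m🬂[38;2;7;5;14m[48;2;6;4;12m🬂[38;2;7;5;14m[48;2;6;4;12m🬂[38;2;7;5;14m[48;2;6;4;12m🬂[38;2;7;5;14m[48;2;6;4;12m🬂[0m
</frame>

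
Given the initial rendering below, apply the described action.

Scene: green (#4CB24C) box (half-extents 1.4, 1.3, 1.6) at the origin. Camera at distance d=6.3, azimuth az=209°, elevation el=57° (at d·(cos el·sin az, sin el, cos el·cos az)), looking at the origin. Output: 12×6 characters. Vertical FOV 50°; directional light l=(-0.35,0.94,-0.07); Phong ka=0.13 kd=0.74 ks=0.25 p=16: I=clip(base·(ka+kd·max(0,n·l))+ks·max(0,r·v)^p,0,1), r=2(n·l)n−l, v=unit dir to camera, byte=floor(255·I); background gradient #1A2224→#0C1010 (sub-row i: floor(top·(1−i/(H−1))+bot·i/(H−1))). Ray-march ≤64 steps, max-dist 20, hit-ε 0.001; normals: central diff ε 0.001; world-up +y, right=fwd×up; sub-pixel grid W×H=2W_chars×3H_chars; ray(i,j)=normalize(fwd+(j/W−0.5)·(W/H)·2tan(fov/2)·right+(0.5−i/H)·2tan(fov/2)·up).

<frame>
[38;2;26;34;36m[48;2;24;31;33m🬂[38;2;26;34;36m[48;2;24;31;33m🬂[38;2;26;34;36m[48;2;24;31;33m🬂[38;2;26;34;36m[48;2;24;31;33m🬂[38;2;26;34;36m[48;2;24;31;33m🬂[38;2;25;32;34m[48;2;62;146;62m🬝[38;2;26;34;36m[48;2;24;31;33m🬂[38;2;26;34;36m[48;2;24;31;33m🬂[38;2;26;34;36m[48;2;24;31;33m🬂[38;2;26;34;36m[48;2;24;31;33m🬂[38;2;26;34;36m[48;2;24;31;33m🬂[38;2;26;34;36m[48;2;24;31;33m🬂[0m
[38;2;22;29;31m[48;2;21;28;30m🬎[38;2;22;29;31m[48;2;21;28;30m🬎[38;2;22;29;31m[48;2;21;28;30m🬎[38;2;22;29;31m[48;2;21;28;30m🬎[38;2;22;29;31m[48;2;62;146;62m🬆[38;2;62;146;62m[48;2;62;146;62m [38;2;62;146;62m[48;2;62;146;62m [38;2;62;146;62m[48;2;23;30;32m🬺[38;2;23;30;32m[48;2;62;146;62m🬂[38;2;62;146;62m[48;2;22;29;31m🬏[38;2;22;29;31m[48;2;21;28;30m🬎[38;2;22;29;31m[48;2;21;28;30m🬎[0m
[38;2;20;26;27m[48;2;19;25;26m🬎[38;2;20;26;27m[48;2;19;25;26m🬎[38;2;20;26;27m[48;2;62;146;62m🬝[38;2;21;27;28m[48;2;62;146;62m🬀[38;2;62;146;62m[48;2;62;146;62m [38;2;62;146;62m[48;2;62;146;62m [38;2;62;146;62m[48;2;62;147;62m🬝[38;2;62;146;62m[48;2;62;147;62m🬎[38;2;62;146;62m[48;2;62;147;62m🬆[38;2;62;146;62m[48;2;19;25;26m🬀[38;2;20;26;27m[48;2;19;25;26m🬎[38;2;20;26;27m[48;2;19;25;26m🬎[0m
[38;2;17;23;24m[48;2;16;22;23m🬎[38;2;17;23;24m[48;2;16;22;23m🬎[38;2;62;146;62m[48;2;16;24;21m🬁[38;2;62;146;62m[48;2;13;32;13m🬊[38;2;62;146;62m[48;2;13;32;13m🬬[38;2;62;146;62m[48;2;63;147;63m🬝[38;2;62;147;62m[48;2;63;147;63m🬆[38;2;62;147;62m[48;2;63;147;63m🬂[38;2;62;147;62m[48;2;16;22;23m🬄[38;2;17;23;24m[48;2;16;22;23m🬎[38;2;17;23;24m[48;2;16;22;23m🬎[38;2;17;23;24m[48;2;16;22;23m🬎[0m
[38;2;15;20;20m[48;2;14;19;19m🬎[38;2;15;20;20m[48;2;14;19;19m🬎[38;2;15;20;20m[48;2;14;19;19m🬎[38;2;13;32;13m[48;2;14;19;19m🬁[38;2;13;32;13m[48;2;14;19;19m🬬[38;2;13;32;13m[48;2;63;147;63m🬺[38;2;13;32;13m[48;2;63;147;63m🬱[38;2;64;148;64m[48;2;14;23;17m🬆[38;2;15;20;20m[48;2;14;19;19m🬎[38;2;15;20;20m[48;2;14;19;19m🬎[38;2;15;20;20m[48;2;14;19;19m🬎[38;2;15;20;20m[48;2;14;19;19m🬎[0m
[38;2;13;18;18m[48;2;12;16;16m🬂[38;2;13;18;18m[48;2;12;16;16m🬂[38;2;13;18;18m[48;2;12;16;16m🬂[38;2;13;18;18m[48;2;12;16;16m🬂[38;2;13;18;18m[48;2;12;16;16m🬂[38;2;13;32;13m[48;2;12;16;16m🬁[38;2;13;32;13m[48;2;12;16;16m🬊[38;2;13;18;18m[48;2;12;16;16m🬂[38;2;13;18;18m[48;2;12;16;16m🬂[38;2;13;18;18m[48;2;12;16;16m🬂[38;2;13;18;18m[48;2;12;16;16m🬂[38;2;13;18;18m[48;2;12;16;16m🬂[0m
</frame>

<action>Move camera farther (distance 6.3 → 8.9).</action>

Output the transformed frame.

<frame>
[38;2;26;34;36m[48;2;24;31;33m🬂[38;2;26;34;36m[48;2;24;31;33m🬂[38;2;26;34;36m[48;2;24;31;33m🬂[38;2;26;34;36m[48;2;24;31;33m🬂[38;2;26;34;36m[48;2;24;31;33m🬂[38;2;26;34;36m[48;2;24;31;33m🬂[38;2;26;34;36m[48;2;24;31;33m🬂[38;2;26;34;36m[48;2;24;31;33m🬂[38;2;26;34;36m[48;2;24;31;33m🬂[38;2;26;34;36m[48;2;24;31;33m🬂[38;2;26;34;36m[48;2;24;31;33m🬂[38;2;26;34;36m[48;2;24;31;33m🬂[0m
[38;2;22;29;31m[48;2;21;28;30m🬎[38;2;22;29;31m[48;2;21;28;30m🬎[38;2;22;29;31m[48;2;21;28;30m🬎[38;2;22;29;31m[48;2;21;28;30m🬎[38;2;22;29;31m[48;2;21;28;30m🬎[38;2;22;29;31m[48;2;62;146;62m🬆[38;2;22;29;31m[48;2;62;146;62m🬎[38;2;62;146;62m[48;2;22;29;31m🬏[38;2;22;29;31m[48;2;21;28;30m🬎[38;2;22;29;31m[48;2;21;28;30m🬎[38;2;22;29;31m[48;2;21;28;30m🬎[38;2;22;29;31m[48;2;21;28;30m🬎[0m
[38;2;20;26;27m[48;2;19;25;26m🬎[38;2;20;26;27m[48;2;19;25;26m🬎[38;2;20;26;27m[48;2;19;25;26m🬎[38;2;20;26;27m[48;2;19;25;26m🬎[38;2;20;26;27m[48;2;62;146;62m🬆[38;2;62;146;62m[48;2;62;146;62m [38;2;62;146;62m[48;2;62;147;62m🬝[38;2;62;146;62m[48;2;62;147;62m🬎[38;2;62;146;62m[48;2;22;36;27m🬄[38;2;20;26;27m[48;2;19;25;26m🬎[38;2;20;26;27m[48;2;19;25;26m🬎[38;2;20;26;27m[48;2;19;25;26m🬎[0m
[38;2;17;23;24m[48;2;16;22;23m🬎[38;2;17;23;24m[48;2;16;22;23m🬎[38;2;17;23;24m[48;2;16;22;23m🬎[38;2;16;22;23m[48;2;13;32;13m🬺[38;2;62;146;62m[48;2;13;32;13m🬂[38;2;62;146;62m[48;2;13;32;13m🬎[38;2;62;147;62m[48;2;63;147;63m🬆[38;2;62;147;62m[48;2;25;57;27m🬄[38;2;17;23;24m[48;2;16;22;23m🬎[38;2;17;23;24m[48;2;16;22;23m🬎[38;2;17;23;24m[48;2;16;22;23m🬎[38;2;17;23;24m[48;2;16;22;23m🬎[0m
[38;2;15;20;20m[48;2;14;19;19m🬎[38;2;15;20;20m[48;2;14;19;19m🬎[38;2;15;20;20m[48;2;14;19;19m🬎[38;2;15;20;20m[48;2;14;19;19m🬎[38;2;13;32;13m[48;2;14;19;19m🬁[38;2;13;32;13m[48;2;14;19;19m🬊[38;2;13;32;13m[48;2;14;19;19m🬬[38;2;29;69;29m[48;2;14;19;19m🬀[38;2;15;20;20m[48;2;14;19;19m🬎[38;2;15;20;20m[48;2;14;19;19m🬎[38;2;15;20;20m[48;2;14;19;19m🬎[38;2;15;20;20m[48;2;14;19;19m🬎[0m
[38;2;13;18;18m[48;2;12;16;16m🬂[38;2;13;18;18m[48;2;12;16;16m🬂[38;2;13;18;18m[48;2;12;16;16m🬂[38;2;13;18;18m[48;2;12;16;16m🬂[38;2;13;18;18m[48;2;12;16;16m🬂[38;2;13;18;18m[48;2;12;16;16m🬂[38;2;13;18;18m[48;2;12;16;16m🬂[38;2;13;18;18m[48;2;12;16;16m🬂[38;2;13;18;18m[48;2;12;16;16m🬂[38;2;13;18;18m[48;2;12;16;16m🬂[38;2;13;18;18m[48;2;12;16;16m🬂[38;2;13;18;18m[48;2;12;16;16m🬂[0m
</frame>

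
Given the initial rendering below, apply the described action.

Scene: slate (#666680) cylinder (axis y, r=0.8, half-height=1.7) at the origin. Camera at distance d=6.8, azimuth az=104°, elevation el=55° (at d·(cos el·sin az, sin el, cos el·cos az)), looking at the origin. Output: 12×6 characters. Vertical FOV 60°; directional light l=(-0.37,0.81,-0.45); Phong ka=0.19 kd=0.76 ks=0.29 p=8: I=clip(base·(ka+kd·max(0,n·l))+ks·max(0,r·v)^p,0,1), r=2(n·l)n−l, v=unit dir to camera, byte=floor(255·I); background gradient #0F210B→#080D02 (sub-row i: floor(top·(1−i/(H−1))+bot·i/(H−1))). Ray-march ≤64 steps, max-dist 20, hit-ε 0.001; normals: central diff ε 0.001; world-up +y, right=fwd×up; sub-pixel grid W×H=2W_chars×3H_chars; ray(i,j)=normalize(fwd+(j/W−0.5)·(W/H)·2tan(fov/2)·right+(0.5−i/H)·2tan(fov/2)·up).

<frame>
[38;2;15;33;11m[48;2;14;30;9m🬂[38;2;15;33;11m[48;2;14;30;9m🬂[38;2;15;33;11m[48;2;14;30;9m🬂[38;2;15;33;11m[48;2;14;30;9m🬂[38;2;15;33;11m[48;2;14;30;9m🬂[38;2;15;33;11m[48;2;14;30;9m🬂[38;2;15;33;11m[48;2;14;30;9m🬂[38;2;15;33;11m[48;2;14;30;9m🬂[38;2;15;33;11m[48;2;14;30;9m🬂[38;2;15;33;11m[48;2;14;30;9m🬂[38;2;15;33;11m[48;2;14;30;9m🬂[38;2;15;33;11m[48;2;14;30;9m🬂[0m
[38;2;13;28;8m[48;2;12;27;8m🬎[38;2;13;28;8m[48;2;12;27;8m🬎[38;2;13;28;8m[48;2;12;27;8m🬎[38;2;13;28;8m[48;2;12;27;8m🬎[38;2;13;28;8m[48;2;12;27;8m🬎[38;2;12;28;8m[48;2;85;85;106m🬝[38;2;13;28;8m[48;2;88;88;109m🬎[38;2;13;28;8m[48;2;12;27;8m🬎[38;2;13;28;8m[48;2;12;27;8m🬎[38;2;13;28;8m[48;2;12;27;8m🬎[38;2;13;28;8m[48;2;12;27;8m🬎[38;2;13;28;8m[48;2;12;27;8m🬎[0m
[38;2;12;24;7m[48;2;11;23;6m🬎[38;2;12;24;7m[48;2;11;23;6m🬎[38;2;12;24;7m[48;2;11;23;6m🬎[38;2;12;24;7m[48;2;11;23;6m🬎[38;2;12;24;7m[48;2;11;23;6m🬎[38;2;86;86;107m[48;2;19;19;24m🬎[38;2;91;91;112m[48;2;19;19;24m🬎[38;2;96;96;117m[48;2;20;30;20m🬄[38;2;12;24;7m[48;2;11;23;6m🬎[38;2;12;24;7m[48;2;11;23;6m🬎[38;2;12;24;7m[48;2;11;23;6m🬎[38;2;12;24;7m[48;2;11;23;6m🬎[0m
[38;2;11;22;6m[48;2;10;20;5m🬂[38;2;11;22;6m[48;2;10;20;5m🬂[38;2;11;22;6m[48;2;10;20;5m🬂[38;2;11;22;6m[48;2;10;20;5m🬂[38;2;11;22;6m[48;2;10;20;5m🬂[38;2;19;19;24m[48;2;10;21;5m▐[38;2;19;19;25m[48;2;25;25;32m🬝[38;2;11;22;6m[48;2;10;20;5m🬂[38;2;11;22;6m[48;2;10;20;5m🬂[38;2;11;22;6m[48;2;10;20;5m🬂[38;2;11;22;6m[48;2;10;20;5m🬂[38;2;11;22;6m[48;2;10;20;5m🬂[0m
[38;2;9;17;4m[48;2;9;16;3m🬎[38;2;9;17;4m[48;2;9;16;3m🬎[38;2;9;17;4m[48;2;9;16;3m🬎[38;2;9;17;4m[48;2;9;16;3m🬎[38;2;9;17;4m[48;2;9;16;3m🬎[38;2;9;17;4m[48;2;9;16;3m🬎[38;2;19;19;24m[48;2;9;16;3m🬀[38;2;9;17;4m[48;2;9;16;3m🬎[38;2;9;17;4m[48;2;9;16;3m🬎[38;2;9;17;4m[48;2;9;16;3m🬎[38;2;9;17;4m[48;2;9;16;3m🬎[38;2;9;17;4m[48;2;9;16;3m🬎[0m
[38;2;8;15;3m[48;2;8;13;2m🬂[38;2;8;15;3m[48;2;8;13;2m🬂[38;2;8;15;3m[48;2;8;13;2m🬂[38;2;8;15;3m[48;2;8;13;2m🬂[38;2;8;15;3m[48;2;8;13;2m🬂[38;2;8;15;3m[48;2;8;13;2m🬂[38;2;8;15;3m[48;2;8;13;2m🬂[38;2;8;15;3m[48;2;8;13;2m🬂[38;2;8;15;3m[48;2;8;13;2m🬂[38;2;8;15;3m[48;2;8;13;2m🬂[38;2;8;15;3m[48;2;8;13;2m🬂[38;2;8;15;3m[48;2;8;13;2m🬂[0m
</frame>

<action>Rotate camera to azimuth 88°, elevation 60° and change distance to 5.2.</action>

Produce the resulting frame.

<frame>
[38;2;15;33;11m[48;2;14;30;9m🬂[38;2;15;33;11m[48;2;14;30;9m🬂[38;2;15;33;11m[48;2;14;30;9m🬂[38;2;15;33;11m[48;2;14;30;9m🬂[38;2;15;33;11m[48;2;14;30;9m🬂[38;2;15;33;11m[48;2;14;30;9m🬂[38;2;15;33;11m[48;2;14;30;9m🬂[38;2;15;33;11m[48;2;14;30;9m🬂[38;2;15;33;11m[48;2;14;30;9m🬂[38;2;15;33;11m[48;2;14;30;9m🬂[38;2;15;33;11m[48;2;14;30;9m🬂[38;2;15;33;11m[48;2;14;30;9m🬂[0m
[38;2;13;28;8m[48;2;12;27;8m🬎[38;2;13;28;8m[48;2;12;27;8m🬎[38;2;13;28;8m[48;2;12;27;8m🬎[38;2;13;28;8m[48;2;12;27;8m🬎[38;2;12;28;8m[48;2;89;89;110m🬝[38;2;13;29;9m[48;2;93;93;114m🬂[38;2;13;29;9m[48;2;102;102;123m🬂[38;2;13;28;8m[48;2;112;112;133m🬊[38;2;13;28;8m[48;2;12;27;8m🬎[38;2;13;28;8m[48;2;12;27;8m🬎[38;2;13;28;8m[48;2;12;27;8m🬎[38;2;13;28;8m[48;2;12;27;8m🬎[0m
[38;2;12;24;7m[48;2;11;23;6m🬎[38;2;12;24;7m[48;2;11;23;6m🬎[38;2;12;24;7m[48;2;11;23;6m🬎[38;2;12;24;7m[48;2;11;23;6m🬎[38;2;91;91;112m[48;2;13;22;10m🬁[38;2;19;19;24m[48;2;98;98;119m🬏[38;2;108;108;129m[48;2;116;116;137m🬕[38;2;120;120;141m[48;2;21;25;24m🬆[38;2;12;24;7m[48;2;11;23;6m🬎[38;2;12;24;7m[48;2;11;23;6m🬎[38;2;12;24;7m[48;2;11;23;6m🬎[38;2;12;24;7m[48;2;11;23;6m🬎[0m
[38;2;11;22;6m[48;2;10;20;5m🬂[38;2;11;22;6m[48;2;10;20;5m🬂[38;2;11;22;6m[48;2;10;20;5m🬂[38;2;11;22;6m[48;2;10;20;5m🬂[38;2;11;22;6m[48;2;10;20;5m🬂[38;2;19;19;24m[48;2;10;20;5m🬬[38;2;19;19;24m[48;2;19;19;24m [38;2;21;21;27m[48;2;10;20;5m🬄[38;2;11;22;6m[48;2;10;20;5m🬂[38;2;11;22;6m[48;2;10;20;5m🬂[38;2;11;22;6m[48;2;10;20;5m🬂[38;2;11;22;6m[48;2;10;20;5m🬂[0m
[38;2;9;17;4m[48;2;9;16;3m🬎[38;2;9;17;4m[48;2;9;16;3m🬎[38;2;9;17;4m[48;2;9;16;3m🬎[38;2;9;17;4m[48;2;9;16;3m🬎[38;2;9;17;4m[48;2;9;16;3m🬎[38;2;19;19;24m[48;2;9;16;3m🬁[38;2;19;19;24m[48;2;9;16;3m🬂[38;2;9;17;4m[48;2;9;16;3m🬎[38;2;9;17;4m[48;2;9;16;3m🬎[38;2;9;17;4m[48;2;9;16;3m🬎[38;2;9;17;4m[48;2;9;16;3m🬎[38;2;9;17;4m[48;2;9;16;3m🬎[0m
[38;2;8;15;3m[48;2;8;13;2m🬂[38;2;8;15;3m[48;2;8;13;2m🬂[38;2;8;15;3m[48;2;8;13;2m🬂[38;2;8;15;3m[48;2;8;13;2m🬂[38;2;8;15;3m[48;2;8;13;2m🬂[38;2;8;15;3m[48;2;8;13;2m🬂[38;2;8;15;3m[48;2;8;13;2m🬂[38;2;8;15;3m[48;2;8;13;2m🬂[38;2;8;15;3m[48;2;8;13;2m🬂[38;2;8;15;3m[48;2;8;13;2m🬂[38;2;8;15;3m[48;2;8;13;2m🬂[38;2;8;15;3m[48;2;8;13;2m🬂[0m
</frame>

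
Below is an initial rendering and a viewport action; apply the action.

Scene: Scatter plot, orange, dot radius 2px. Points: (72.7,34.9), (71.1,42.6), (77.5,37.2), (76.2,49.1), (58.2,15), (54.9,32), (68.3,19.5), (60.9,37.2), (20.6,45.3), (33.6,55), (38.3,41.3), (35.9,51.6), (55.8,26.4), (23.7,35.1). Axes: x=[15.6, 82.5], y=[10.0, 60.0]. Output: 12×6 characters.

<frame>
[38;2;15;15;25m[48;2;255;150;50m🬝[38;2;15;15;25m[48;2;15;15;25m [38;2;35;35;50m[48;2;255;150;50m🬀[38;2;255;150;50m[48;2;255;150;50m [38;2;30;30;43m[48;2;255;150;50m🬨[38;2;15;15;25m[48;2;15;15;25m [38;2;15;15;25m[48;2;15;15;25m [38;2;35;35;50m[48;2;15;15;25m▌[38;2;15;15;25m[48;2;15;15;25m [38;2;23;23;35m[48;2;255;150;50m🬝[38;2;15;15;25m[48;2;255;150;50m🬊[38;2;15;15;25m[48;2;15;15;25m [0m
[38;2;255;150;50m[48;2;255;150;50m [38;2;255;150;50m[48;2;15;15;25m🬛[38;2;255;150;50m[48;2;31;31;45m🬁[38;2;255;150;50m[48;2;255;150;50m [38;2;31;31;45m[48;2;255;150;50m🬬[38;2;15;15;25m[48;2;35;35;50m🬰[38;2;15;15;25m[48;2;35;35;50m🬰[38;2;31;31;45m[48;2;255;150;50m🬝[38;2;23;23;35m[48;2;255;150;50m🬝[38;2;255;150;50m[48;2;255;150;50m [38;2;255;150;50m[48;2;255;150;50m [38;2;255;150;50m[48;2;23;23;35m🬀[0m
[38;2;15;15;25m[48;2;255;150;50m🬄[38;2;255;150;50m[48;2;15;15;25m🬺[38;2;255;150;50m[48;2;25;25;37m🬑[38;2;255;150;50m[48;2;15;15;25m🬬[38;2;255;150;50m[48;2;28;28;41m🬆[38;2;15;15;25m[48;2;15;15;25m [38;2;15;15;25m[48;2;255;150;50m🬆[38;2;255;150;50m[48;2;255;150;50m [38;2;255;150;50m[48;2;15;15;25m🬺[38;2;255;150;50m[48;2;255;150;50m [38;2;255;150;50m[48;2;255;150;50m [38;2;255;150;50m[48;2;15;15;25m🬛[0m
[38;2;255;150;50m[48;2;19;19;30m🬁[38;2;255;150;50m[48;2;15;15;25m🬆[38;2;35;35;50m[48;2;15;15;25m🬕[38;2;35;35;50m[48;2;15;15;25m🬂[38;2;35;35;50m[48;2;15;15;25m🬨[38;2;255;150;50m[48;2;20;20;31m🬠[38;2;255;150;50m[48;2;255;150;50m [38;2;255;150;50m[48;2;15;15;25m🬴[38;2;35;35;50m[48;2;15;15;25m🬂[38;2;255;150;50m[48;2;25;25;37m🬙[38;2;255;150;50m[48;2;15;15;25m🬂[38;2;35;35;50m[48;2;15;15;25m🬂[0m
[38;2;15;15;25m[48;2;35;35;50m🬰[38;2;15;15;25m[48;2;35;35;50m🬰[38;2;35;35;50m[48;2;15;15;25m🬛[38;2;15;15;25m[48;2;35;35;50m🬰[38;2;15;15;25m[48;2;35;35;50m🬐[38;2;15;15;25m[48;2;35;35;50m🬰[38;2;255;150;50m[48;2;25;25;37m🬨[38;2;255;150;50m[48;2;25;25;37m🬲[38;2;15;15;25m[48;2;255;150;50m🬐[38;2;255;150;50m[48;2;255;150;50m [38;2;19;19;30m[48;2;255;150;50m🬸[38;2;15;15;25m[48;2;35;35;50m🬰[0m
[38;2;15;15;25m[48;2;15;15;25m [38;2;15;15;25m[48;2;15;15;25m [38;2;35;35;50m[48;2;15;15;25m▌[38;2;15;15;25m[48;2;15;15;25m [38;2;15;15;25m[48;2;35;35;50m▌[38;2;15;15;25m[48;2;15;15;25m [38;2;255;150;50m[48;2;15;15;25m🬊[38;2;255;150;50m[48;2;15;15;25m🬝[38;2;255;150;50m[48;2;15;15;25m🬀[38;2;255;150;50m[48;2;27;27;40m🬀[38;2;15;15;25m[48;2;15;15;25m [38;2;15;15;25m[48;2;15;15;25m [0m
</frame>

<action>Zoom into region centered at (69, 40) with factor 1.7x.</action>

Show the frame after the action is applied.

<frame>
[38;2;15;15;25m[48;2;15;15;25m [38;2;15;15;25m[48;2;15;15;25m [38;2;35;35;50m[48;2;15;15;25m▌[38;2;15;15;25m[48;2;15;15;25m [38;2;15;15;25m[48;2;35;35;50m▌[38;2;15;15;25m[48;2;15;15;25m [38;2;15;15;25m[48;2;15;15;25m [38;2;28;28;41m[48;2;255;150;50m🬆[38;2;15;15;25m[48;2;255;150;50m🬬[38;2;15;15;25m[48;2;35;35;50m▌[38;2;15;15;25m[48;2;15;15;25m [38;2;15;15;25m[48;2;15;15;25m [0m
[38;2;15;15;25m[48;2;35;35;50m🬰[38;2;15;15;25m[48;2;35;35;50m🬰[38;2;35;35;50m[48;2;15;15;25m🬛[38;2;15;15;25m[48;2;35;35;50m🬰[38;2;15;15;25m[48;2;35;35;50m🬐[38;2;23;23;35m[48;2;255;150;50m🬝[38;2;25;25;37m[48;2;255;150;50m🬈[38;2;255;150;50m[48;2;35;35;50m🬬[38;2;255;150;50m[48;2;21;21;33m🬆[38;2;15;15;25m[48;2;35;35;50m🬐[38;2;15;15;25m[48;2;35;35;50m🬰[38;2;15;15;25m[48;2;35;35;50m🬰[0m
[38;2;15;15;25m[48;2;15;15;25m [38;2;15;15;25m[48;2;15;15;25m [38;2;35;35;50m[48;2;15;15;25m▌[38;2;15;15;25m[48;2;255;150;50m🬬[38;2;15;15;25m[48;2;35;35;50m▌[38;2;255;150;50m[48;2;15;15;25m🬊[38;2;255;150;50m[48;2;15;15;25m🬝[38;2;255;150;50m[48;2;23;23;35m🬀[38;2;15;15;25m[48;2;255;150;50m🬬[38;2;15;15;25m[48;2;35;35;50m▌[38;2;15;15;25m[48;2;15;15;25m [38;2;15;15;25m[48;2;15;15;25m [0m
[38;2;35;35;50m[48;2;15;15;25m🬂[38;2;23;23;35m[48;2;255;150;50m🬝[38;2;35;35;50m[48;2;255;150;50m🬐[38;2;255;150;50m[48;2;255;150;50m [38;2;255;150;50m[48;2;31;31;45m🬃[38;2;23;23;35m[48;2;255;150;50m🬝[38;2;35;35;50m[48;2;255;150;50m🬀[38;2;35;35;50m[48;2;255;150;50m🬀[38;2;255;150;50m[48;2;255;150;50m [38;2;255;150;50m[48;2;31;31;45m🬃[38;2;35;35;50m[48;2;15;15;25m🬂[38;2;35;35;50m[48;2;15;15;25m🬂[0m
[38;2;19;19;30m[48;2;255;150;50m🬴[38;2;255;150;50m[48;2;255;150;50m [38;2;255;150;50m[48;2;15;15;25m🬛[38;2;255;150;50m[48;2;23;23;35m🬀[38;2;15;15;25m[48;2;35;35;50m🬐[38;2;15;15;25m[48;2;35;35;50m🬰[38;2;255;150;50m[48;2;21;21;33m🬊[38;2;255;150;50m[48;2;27;27;40m🬀[38;2;255;150;50m[48;2;23;23;35m🬀[38;2;15;15;25m[48;2;35;35;50m🬐[38;2;15;15;25m[48;2;35;35;50m🬰[38;2;15;15;25m[48;2;35;35;50m🬰[0m
[38;2;15;15;25m[48;2;255;150;50m🬴[38;2;255;150;50m[48;2;255;150;50m [38;2;255;150;50m[48;2;15;15;25m🬛[38;2;15;15;25m[48;2;15;15;25m [38;2;15;15;25m[48;2;35;35;50m▌[38;2;15;15;25m[48;2;15;15;25m [38;2;15;15;25m[48;2;15;15;25m [38;2;35;35;50m[48;2;15;15;25m▌[38;2;15;15;25m[48;2;15;15;25m [38;2;15;15;25m[48;2;35;35;50m▌[38;2;15;15;25m[48;2;15;15;25m [38;2;15;15;25m[48;2;15;15;25m [0m
</frame>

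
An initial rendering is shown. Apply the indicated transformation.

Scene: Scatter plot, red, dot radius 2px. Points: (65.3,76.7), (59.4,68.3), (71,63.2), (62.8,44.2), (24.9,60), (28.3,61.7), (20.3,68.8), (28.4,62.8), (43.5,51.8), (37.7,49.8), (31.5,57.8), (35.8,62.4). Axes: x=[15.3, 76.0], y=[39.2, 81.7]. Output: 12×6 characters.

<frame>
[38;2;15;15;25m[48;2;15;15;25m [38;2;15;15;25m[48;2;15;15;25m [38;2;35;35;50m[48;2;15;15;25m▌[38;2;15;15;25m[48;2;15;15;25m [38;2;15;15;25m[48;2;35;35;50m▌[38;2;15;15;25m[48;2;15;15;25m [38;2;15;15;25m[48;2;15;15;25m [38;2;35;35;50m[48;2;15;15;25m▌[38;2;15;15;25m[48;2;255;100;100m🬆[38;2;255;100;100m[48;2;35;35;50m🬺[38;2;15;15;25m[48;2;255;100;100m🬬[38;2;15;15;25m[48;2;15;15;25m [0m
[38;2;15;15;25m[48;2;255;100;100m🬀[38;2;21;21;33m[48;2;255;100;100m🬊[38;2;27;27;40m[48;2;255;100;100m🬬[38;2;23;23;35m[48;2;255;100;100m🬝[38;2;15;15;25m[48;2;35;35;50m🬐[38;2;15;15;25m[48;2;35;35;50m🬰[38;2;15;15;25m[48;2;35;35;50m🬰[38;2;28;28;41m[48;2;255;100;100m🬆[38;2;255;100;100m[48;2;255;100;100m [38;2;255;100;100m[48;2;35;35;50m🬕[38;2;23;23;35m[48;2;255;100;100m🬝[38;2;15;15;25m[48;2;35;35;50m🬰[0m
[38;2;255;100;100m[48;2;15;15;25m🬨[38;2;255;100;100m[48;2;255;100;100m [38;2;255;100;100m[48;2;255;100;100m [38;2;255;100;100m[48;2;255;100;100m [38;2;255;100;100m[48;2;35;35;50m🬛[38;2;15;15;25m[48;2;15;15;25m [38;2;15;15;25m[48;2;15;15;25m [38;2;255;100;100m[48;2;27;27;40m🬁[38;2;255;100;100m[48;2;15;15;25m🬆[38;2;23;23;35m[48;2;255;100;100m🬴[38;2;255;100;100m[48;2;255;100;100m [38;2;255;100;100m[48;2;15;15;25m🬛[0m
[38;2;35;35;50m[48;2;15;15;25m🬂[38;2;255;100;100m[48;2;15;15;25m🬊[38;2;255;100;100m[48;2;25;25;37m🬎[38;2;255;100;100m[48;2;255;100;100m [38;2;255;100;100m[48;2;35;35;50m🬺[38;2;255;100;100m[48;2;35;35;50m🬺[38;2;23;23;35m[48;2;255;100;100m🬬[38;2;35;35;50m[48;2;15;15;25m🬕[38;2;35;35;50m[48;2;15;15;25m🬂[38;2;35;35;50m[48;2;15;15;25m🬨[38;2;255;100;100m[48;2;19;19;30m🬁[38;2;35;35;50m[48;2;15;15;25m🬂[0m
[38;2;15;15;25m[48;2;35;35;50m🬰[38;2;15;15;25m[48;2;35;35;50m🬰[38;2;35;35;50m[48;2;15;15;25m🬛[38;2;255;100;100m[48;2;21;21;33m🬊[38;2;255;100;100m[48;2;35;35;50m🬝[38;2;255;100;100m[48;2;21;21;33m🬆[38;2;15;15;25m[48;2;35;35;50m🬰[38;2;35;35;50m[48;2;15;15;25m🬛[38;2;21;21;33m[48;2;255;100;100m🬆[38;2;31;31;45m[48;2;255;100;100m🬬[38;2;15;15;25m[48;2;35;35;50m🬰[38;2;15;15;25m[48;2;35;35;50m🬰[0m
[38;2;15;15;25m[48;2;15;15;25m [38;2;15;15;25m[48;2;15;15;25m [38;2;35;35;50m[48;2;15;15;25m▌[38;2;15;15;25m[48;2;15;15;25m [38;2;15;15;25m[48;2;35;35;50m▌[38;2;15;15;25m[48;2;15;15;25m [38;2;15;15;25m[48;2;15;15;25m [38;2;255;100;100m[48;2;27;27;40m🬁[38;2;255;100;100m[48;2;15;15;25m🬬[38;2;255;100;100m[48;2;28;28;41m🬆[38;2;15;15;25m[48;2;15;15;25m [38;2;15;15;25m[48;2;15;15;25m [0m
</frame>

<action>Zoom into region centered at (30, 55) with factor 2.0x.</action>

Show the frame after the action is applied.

<frame>
[38;2;15;15;25m[48;2;15;15;25m [38;2;15;15;25m[48;2;15;15;25m [38;2;35;35;50m[48;2;15;15;25m▌[38;2;15;15;25m[48;2;255;100;100m🬝[38;2;21;21;33m[48;2;255;100;100m🬆[38;2;255;100;100m[48;2;15;15;25m🬺[38;2;15;15;25m[48;2;255;100;100m🬎[38;2;35;35;50m[48;2;255;100;100m🬀[38;2;15;15;25m[48;2;255;100;100m🬊[38;2;15;15;25m[48;2;35;35;50m▌[38;2;15;15;25m[48;2;15;15;25m [38;2;15;15;25m[48;2;15;15;25m [0m
[38;2;15;15;25m[48;2;35;35;50m🬰[38;2;15;15;25m[48;2;35;35;50m🬰[38;2;27;27;40m[48;2;255;100;100m🬴[38;2;255;100;100m[48;2;255;100;100m [38;2;255;100;100m[48;2;35;35;50m🬝[38;2;255;100;100m[48;2;255;100;100m [38;2;255;100;100m[48;2;25;25;37m🬲[38;2;255;100;100m[48;2;28;28;41m🬊[38;2;255;100;100m[48;2;23;23;35m🬀[38;2;15;15;25m[48;2;35;35;50m🬐[38;2;15;15;25m[48;2;35;35;50m🬰[38;2;15;15;25m[48;2;35;35;50m🬰[0m
[38;2;15;15;25m[48;2;15;15;25m [38;2;15;15;25m[48;2;15;15;25m [38;2;35;35;50m[48;2;15;15;25m▌[38;2;15;15;25m[48;2;255;100;100m🬺[38;2;15;15;25m[48;2;35;35;50m▌[38;2;255;100;100m[48;2;15;15;25m🬊[38;2;255;100;100m[48;2;15;15;25m🬝[38;2;255;100;100m[48;2;23;23;35m🬀[38;2;15;15;25m[48;2;15;15;25m [38;2;15;15;25m[48;2;35;35;50m▌[38;2;15;15;25m[48;2;15;15;25m [38;2;15;15;25m[48;2;15;15;25m [0m
[38;2;35;35;50m[48;2;15;15;25m🬂[38;2;35;35;50m[48;2;15;15;25m🬂[38;2;35;35;50m[48;2;15;15;25m🬕[38;2;35;35;50m[48;2;15;15;25m🬂[38;2;35;35;50m[48;2;15;15;25m🬨[38;2;35;35;50m[48;2;15;15;25m🬂[38;2;35;35;50m[48;2;15;15;25m🬂[38;2;35;35;50m[48;2;15;15;25m🬕[38;2;28;28;41m[48;2;255;100;100m🬆[38;2;30;30;43m[48;2;255;100;100m🬎[38;2;35;35;50m[48;2;255;100;100m🬀[38;2;255;100;100m[48;2;28;28;41m🬱[0m
[38;2;15;15;25m[48;2;35;35;50m🬰[38;2;15;15;25m[48;2;35;35;50m🬰[38;2;35;35;50m[48;2;15;15;25m🬛[38;2;15;15;25m[48;2;35;35;50m🬰[38;2;15;15;25m[48;2;35;35;50m🬐[38;2;15;15;25m[48;2;35;35;50m🬰[38;2;15;15;25m[48;2;35;35;50m🬰[38;2;255;100;100m[48;2;31;31;45m🬁[38;2;255;100;100m[48;2;15;15;25m🬬[38;2;255;100;100m[48;2;28;28;41m🬆[38;2;255;100;100m[48;2;21;21;33m🬊[38;2;255;100;100m[48;2;23;23;35m🬀[0m
[38;2;15;15;25m[48;2;15;15;25m [38;2;15;15;25m[48;2;15;15;25m [38;2;35;35;50m[48;2;15;15;25m▌[38;2;15;15;25m[48;2;15;15;25m [38;2;15;15;25m[48;2;35;35;50m▌[38;2;15;15;25m[48;2;15;15;25m [38;2;15;15;25m[48;2;15;15;25m [38;2;35;35;50m[48;2;15;15;25m▌[38;2;15;15;25m[48;2;15;15;25m [38;2;15;15;25m[48;2;35;35;50m▌[38;2;15;15;25m[48;2;15;15;25m [38;2;15;15;25m[48;2;15;15;25m [0m
</frame>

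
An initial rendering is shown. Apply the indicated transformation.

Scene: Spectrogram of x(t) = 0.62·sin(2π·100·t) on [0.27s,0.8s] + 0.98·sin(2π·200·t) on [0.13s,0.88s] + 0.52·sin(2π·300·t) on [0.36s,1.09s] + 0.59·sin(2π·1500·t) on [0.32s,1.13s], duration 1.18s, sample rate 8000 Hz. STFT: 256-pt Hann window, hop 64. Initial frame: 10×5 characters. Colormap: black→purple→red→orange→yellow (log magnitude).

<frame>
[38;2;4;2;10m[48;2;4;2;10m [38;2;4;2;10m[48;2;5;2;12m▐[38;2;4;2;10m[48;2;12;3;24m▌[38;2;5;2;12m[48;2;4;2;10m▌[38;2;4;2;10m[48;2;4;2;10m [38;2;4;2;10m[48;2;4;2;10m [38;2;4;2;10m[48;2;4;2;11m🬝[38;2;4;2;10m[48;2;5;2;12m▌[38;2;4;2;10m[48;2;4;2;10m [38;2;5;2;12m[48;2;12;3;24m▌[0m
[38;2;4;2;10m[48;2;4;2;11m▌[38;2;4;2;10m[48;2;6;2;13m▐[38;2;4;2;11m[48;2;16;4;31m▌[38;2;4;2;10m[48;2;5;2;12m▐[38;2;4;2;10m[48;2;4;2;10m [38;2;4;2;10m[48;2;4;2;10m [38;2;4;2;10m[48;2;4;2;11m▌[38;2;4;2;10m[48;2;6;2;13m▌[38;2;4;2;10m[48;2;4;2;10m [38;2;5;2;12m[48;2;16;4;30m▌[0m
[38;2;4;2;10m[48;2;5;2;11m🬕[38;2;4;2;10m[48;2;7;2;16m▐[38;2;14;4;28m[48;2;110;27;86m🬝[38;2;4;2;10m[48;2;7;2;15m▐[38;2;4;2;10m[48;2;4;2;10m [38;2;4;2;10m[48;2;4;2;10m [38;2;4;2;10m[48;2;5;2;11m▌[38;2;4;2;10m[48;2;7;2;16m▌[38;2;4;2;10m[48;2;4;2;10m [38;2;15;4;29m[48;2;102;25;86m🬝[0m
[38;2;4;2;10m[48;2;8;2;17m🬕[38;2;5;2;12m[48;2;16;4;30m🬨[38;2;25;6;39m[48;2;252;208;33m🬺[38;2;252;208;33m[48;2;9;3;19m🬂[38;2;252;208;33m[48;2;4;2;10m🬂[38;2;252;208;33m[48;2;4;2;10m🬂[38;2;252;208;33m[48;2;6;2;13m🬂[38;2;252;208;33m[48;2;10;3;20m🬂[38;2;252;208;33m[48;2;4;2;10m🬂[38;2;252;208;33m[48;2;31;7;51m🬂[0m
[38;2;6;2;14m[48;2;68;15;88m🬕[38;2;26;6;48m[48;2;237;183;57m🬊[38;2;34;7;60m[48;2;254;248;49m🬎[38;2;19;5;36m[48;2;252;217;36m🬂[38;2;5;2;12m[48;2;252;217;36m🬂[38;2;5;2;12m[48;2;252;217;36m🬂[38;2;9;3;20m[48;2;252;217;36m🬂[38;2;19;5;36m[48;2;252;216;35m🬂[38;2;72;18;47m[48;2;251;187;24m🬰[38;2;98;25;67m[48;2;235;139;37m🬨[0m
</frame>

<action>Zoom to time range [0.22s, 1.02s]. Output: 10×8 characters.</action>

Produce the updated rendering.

<frame>
[38;2;4;2;10m[48;2;4;2;10m [38;2;11;3;22m[48;2;5;2;12m▌[38;2;4;2;10m[48;2;4;2;10m [38;2;4;2;10m[48;2;4;2;10m [38;2;4;2;10m[48;2;4;2;10m [38;2;4;2;10m[48;2;4;2;10m [38;2;4;2;10m[48;2;4;2;10m [38;2;4;2;10m[48;2;4;2;10m [38;2;5;2;12m[48;2;5;2;12m [38;2;4;2;10m[48;2;4;2;10m [0m
[38;2;4;2;10m[48;2;4;2;11m🬕[38;2;5;2;12m[48;2;12;3;24m▐[38;2;4;2;10m[48;2;4;2;10m [38;2;4;2;10m[48;2;4;2;10m [38;2;4;2;10m[48;2;4;2;10m [38;2;4;2;10m[48;2;4;2;10m [38;2;4;2;10m[48;2;4;2;10m [38;2;4;2;10m[48;2;4;2;10m [38;2;5;2;12m[48;2;5;2;12m [38;2;4;2;10m[48;2;4;2;10m [0m
[38;2;4;2;10m[48;2;4;2;11m▌[38;2;5;2;12m[48;2;14;4;28m▐[38;2;4;2;10m[48;2;4;2;10m [38;2;4;2;10m[48;2;4;2;10m [38;2;4;2;10m[48;2;4;2;10m [38;2;4;2;10m[48;2;4;2;10m [38;2;4;2;10m[48;2;4;2;10m [38;2;4;2;11m[48;2;4;2;10m▌[38;2;5;2;13m[48;2;6;2;13m🬆[38;2;4;2;10m[48;2;4;2;10m [0m
[38;2;4;2;10m[48;2;5;2;11m🬝[38;2;5;2;13m[48;2;21;5;39m▐[38;2;4;2;10m[48;2;4;2;10m [38;2;4;2;10m[48;2;4;2;10m [38;2;4;2;10m[48;2;4;2;10m [38;2;4;2;10m[48;2;4;2;10m [38;2;4;2;10m[48;2;4;2;10m [38;2;4;2;11m[48;2;4;2;10m▌[38;2;6;2;13m[48;2;7;2;15m🬎[38;2;4;2;10m[48;2;4;2;10m [0m
[38;2;4;2;10m[48;2;5;2;12m▌[38;2;24;5;44m[48;2;252;209;33m🬎[38;2;4;2;10m[48;2;252;209;33m🬎[38;2;4;2;10m[48;2;252;209;33m🬎[38;2;4;2;10m[48;2;252;209;33m🬎[38;2;4;2;10m[48;2;252;209;33m🬎[38;2;4;2;10m[48;2;252;209;33m🬎[38;2;4;2;10m[48;2;252;209;33m🬎[38;2;7;2;15m[48;2;252;209;33m🬎[38;2;4;2;10m[48;2;252;209;33m🬎[0m
[38;2;4;2;11m[48;2;6;2;15m🬕[38;2;247;147;12m[48;2;27;6;49m🬂[38;2;246;145;14m[48;2;4;2;10m🬂[38;2;246;145;14m[48;2;4;2;10m🬂[38;2;246;145;14m[48;2;4;2;10m🬂[38;2;246;145;14m[48;2;4;2;10m🬂[38;2;246;145;14m[48;2;4;2;10m🬂[38;2;246;145;14m[48;2;5;2;12m🬂[38;2;246;145;14m[48;2;12;3;23m🬂[38;2;246;145;14m[48;2;4;2;10m🬂[0m
[38;2;7;2;16m[48;2;17;4;32m🬝[38;2;20;5;38m[48;2;33;8;59m🬜[38;2;4;2;10m[48;2;6;2;14m🬎[38;2;4;2;10m[48;2;6;2;14m🬎[38;2;4;2;10m[48;2;6;2;14m🬎[38;2;4;2;10m[48;2;6;2;14m🬎[38;2;4;2;10m[48;2;6;2;14m🬎[38;2;6;2;15m[48;2;17;4;33m🬬[38;2;20;5;37m[48;2;37;8;65m🬎[38;2;4;2;10m[48;2;5;2;13m🬎[0m
[38;2;26;6;47m[48;2;248;207;41m🬂[38;2;24;6;43m[48;2;247;204;42m🬀[38;2;206;65;70m[48;2;253;229;41m🬂[38;2;206;65;70m[48;2;253;230;41m🬂[38;2;206;65;70m[48;2;253;230;41m🬂[38;2;206;65;70m[48;2;253;230;41m🬂[38;2;206;65;70m[48;2;253;230;41m🬂[38;2;216;85;56m[48;2;254;237;44m🬡[38;2;219;90;52m[48;2;251;202;30m🬡[38;2;228;125;48m[48;2;9;3;18m🬎[0m
</frame>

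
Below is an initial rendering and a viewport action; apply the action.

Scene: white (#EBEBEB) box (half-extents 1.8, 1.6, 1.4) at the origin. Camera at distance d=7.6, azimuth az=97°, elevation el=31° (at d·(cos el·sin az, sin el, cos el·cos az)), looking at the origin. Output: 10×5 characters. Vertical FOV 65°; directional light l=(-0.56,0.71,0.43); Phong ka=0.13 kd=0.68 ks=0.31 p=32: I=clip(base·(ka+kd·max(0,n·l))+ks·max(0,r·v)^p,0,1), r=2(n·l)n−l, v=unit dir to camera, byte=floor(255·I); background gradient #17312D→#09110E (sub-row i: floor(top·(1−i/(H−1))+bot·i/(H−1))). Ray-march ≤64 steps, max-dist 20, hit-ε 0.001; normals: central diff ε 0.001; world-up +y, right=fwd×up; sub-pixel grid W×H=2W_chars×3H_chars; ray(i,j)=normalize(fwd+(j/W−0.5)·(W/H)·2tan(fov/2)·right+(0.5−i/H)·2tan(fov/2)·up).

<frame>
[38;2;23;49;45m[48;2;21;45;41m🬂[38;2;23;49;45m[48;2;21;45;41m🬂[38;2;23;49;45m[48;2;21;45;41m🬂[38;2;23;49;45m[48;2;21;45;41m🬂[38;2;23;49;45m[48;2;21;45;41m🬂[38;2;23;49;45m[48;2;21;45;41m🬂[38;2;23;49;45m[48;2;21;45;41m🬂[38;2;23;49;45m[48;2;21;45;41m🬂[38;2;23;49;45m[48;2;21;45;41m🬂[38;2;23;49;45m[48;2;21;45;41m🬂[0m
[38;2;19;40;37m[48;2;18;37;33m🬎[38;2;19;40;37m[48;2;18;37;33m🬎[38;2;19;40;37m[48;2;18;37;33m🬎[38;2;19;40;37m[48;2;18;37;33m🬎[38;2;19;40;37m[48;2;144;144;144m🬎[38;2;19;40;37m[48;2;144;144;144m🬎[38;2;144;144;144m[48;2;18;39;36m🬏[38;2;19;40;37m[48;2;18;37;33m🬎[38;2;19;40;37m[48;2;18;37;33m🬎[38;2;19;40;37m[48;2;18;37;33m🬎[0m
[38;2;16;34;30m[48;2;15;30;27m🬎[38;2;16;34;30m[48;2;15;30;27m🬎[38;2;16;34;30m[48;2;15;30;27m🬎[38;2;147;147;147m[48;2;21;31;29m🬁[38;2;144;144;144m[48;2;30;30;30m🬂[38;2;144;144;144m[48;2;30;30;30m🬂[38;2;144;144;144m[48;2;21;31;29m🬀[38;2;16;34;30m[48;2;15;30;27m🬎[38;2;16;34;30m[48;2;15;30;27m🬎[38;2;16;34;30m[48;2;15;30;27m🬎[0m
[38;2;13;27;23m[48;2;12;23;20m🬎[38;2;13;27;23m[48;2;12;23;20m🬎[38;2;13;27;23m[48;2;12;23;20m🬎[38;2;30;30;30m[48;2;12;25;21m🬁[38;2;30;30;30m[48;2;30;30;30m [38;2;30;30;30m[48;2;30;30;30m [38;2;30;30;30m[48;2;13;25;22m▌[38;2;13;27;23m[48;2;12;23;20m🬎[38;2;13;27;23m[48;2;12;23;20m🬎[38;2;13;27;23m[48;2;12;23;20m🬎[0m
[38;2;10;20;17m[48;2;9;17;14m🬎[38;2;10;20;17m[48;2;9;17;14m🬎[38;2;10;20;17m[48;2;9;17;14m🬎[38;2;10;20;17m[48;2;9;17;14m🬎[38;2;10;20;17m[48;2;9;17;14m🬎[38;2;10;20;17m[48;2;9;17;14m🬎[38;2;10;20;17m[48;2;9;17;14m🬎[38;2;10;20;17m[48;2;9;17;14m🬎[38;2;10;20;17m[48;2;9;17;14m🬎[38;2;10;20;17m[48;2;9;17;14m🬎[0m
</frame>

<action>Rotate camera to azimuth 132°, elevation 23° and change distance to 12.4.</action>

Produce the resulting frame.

<frame>
[38;2;23;49;45m[48;2;21;45;41m🬂[38;2;23;49;45m[48;2;21;45;41m🬂[38;2;23;49;45m[48;2;21;45;41m🬂[38;2;23;49;45m[48;2;21;45;41m🬂[38;2;23;49;45m[48;2;21;45;41m🬂[38;2;23;49;45m[48;2;21;45;41m🬂[38;2;23;49;45m[48;2;21;45;41m🬂[38;2;23;49;45m[48;2;21;45;41m🬂[38;2;23;49;45m[48;2;21;45;41m🬂[38;2;23;49;45m[48;2;21;45;41m🬂[0m
[38;2;19;40;37m[48;2;18;37;33m🬎[38;2;19;40;37m[48;2;18;37;33m🬎[38;2;19;40;37m[48;2;18;37;33m🬎[38;2;19;40;37m[48;2;18;37;33m🬎[38;2;19;40;37m[48;2;18;37;33m🬎[38;2;19;40;37m[48;2;18;37;33m🬎[38;2;19;40;37m[48;2;18;37;33m🬎[38;2;19;40;37m[48;2;18;37;33m🬎[38;2;19;40;37m[48;2;18;37;33m🬎[38;2;19;40;37m[48;2;18;37;33m🬎[0m
[38;2;16;34;30m[48;2;15;30;27m🬎[38;2;16;34;30m[48;2;15;30;27m🬎[38;2;16;34;30m[48;2;15;30;27m🬎[38;2;16;34;30m[48;2;15;30;27m🬎[38;2;27;31;30m[48;2;144;144;144m🬺[38;2;144;144;144m[48;2;30;30;30m🬂[38;2;30;30;30m[48;2;16;32;29m▌[38;2;16;34;30m[48;2;15;30;27m🬎[38;2;16;34;30m[48;2;15;30;27m🬎[38;2;16;34;30m[48;2;15;30;27m🬎[0m
[38;2;13;27;23m[48;2;12;23;20m🬎[38;2;13;27;23m[48;2;12;23;20m🬎[38;2;13;27;23m[48;2;12;23;20m🬎[38;2;13;27;23m[48;2;12;23;20m🬎[38;2;30;30;30m[48;2;12;24;21m🬂[38;2;30;30;30m[48;2;12;24;21m🬂[38;2;13;27;23m[48;2;12;23;20m🬎[38;2;13;27;23m[48;2;12;23;20m🬎[38;2;13;27;23m[48;2;12;23;20m🬎[38;2;13;27;23m[48;2;12;23;20m🬎[0m
[38;2;10;20;17m[48;2;9;17;14m🬎[38;2;10;20;17m[48;2;9;17;14m🬎[38;2;10;20;17m[48;2;9;17;14m🬎[38;2;10;20;17m[48;2;9;17;14m🬎[38;2;10;20;17m[48;2;9;17;14m🬎[38;2;10;20;17m[48;2;9;17;14m🬎[38;2;10;20;17m[48;2;9;17;14m🬎[38;2;10;20;17m[48;2;9;17;14m🬎[38;2;10;20;17m[48;2;9;17;14m🬎[38;2;10;20;17m[48;2;9;17;14m🬎[0m
</frame>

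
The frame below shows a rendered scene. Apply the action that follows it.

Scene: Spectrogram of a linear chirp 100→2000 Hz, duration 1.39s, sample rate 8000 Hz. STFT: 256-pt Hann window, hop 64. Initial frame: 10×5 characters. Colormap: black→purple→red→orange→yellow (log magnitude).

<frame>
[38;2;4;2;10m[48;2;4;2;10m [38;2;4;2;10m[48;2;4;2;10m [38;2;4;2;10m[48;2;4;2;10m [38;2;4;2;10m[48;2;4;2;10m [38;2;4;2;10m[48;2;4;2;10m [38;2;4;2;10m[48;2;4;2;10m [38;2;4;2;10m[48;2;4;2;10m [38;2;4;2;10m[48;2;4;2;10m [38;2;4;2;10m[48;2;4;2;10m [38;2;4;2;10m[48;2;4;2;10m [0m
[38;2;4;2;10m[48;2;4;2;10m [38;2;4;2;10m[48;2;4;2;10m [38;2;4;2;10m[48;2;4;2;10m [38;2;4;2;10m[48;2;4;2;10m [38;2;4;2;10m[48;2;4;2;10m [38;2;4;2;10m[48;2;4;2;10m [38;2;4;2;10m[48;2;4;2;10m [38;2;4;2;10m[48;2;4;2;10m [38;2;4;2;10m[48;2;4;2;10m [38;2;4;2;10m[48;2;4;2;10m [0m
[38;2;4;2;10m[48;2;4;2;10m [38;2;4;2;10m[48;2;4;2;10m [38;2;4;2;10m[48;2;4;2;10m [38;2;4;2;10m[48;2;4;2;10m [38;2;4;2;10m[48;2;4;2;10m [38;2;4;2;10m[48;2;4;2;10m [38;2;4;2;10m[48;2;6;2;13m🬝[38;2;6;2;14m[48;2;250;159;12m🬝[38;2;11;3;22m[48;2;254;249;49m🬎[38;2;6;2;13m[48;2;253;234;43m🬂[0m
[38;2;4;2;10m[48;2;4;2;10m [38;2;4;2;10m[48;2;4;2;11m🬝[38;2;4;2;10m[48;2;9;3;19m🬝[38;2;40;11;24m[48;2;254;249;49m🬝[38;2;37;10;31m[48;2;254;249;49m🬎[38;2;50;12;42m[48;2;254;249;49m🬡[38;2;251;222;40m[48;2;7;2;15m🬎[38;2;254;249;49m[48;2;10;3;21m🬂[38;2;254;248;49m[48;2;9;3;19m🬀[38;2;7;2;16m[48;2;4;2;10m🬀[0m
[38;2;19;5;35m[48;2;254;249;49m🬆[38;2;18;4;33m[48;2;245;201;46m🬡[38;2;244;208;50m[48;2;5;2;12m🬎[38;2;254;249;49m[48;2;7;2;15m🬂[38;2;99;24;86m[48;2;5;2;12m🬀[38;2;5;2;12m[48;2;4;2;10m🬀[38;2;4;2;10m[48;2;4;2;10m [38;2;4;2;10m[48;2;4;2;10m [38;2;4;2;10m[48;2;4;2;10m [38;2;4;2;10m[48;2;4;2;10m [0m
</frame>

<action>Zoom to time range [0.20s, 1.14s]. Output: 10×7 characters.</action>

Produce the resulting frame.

<frame>
[38;2;4;2;10m[48;2;4;2;10m [38;2;4;2;10m[48;2;4;2;10m [38;2;4;2;10m[48;2;4;2;10m [38;2;4;2;10m[48;2;4;2;10m [38;2;4;2;10m[48;2;4;2;10m [38;2;4;2;10m[48;2;4;2;10m [38;2;4;2;10m[48;2;4;2;10m [38;2;4;2;10m[48;2;4;2;10m [38;2;4;2;10m[48;2;4;2;10m [38;2;4;2;10m[48;2;4;2;10m [0m
[38;2;4;2;10m[48;2;4;2;10m [38;2;4;2;10m[48;2;4;2;10m [38;2;4;2;10m[48;2;4;2;10m [38;2;4;2;10m[48;2;4;2;10m [38;2;4;2;10m[48;2;4;2;10m [38;2;4;2;10m[48;2;4;2;10m [38;2;4;2;10m[48;2;4;2;10m [38;2;4;2;10m[48;2;4;2;10m [38;2;4;2;10m[48;2;4;2;10m [38;2;4;2;10m[48;2;4;2;10m [0m
[38;2;4;2;10m[48;2;4;2;10m [38;2;4;2;10m[48;2;4;2;10m [38;2;4;2;10m[48;2;4;2;10m [38;2;4;2;10m[48;2;4;2;10m [38;2;4;2;10m[48;2;4;2;10m [38;2;4;2;10m[48;2;4;2;10m [38;2;4;2;10m[48;2;4;2;10m [38;2;4;2;10m[48;2;4;2;10m [38;2;4;2;10m[48;2;4;2;10m [38;2;4;2;10m[48;2;4;2;10m [0m
[38;2;4;2;10m[48;2;4;2;10m [38;2;4;2;10m[48;2;4;2;10m [38;2;4;2;10m[48;2;4;2;10m [38;2;4;2;10m[48;2;4;2;10m [38;2;4;2;10m[48;2;4;2;10m [38;2;4;2;10m[48;2;4;2;10m [38;2;4;2;10m[48;2;4;2;10m [38;2;4;2;10m[48;2;4;2;11m🬝[38;2;4;2;10m[48;2;6;2;13m🬝[38;2;5;2;12m[48;2;28;7;51m🬝[0m
[38;2;4;2;10m[48;2;4;2;10m [38;2;4;2;10m[48;2;4;2;10m [38;2;4;2;10m[48;2;4;2;10m [38;2;4;2;10m[48;2;5;2;11m🬝[38;2;4;2;10m[48;2;10;3;20m🬝[38;2;9;3;19m[48;2;249;151;10m🬝[38;2;11;3;23m[48;2;254;248;49m🬎[38;2;7;2;16m[48;2;251;222;40m🬂[38;2;249;210;40m[48;2;55;14;54m🬍[38;2;254;249;49m[48;2;47;12;37m🬆[0m
[38;2;5;2;12m[48;2;36;8;63m🬝[38;2;5;2;13m[48;2;252;212;34m🬎[38;2;14;4;27m[48;2;252;221;38m🬆[38;2;48;12;53m[48;2;254;248;49m🬡[38;2;253;226;40m[48;2;11;3;22m🬎[38;2;254;249;49m[48;2;33;9;34m🬂[38;2;254;249;49m[48;2;27;7;26m🬀[38;2;14;4;28m[48;2;4;2;11m🬀[38;2;5;2;12m[48;2;4;2;10m🬀[38;2;4;2;10m[48;2;4;2;10m [0m
[38;2;254;241;46m[48;2;34;8;38m🬆[38;2;254;247;48m[48;2;7;2;16m🬂[38;2;99;24;86m[48;2;6;2;14m🬀[38;2;7;2;15m[48;2;4;2;10m🬀[38;2;4;2;11m[48;2;4;2;10m🬀[38;2;4;2;10m[48;2;4;2;10m [38;2;4;2;10m[48;2;4;2;10m [38;2;4;2;10m[48;2;4;2;10m [38;2;4;2;10m[48;2;4;2;10m [38;2;4;2;10m[48;2;4;2;10m [0m
</frame>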